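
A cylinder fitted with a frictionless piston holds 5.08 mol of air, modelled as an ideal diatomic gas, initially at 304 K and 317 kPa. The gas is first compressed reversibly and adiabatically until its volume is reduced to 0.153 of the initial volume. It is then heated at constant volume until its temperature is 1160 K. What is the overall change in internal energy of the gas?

90400 J

V₁ = nRT₁/P₁ = 5.08×8.314×304/317 = 40.5 L.
Step 1 — Adiabatic: TV^(γ−1) = const ⇒ T₂ = 304×(6.54)^0.400 = 644 K; PV^γ = const ⇒ P₂ = 4390 kPa.
ΔU = nCvΔT = 5.08×20.8×(644−304) = 35900 J.
Q = 0 for an adiabatic process, so W = −ΔU = -35900 J.
State after step 1: P = 4390 kPa, V = 6.20 L, T = 644 K.
Step 2 — Isochoric: V stays 6.20 L; P/T = const ⇒ T₂ = 1160 K, P₂ = 7910 kPa.
W = 0 (no volume change).
ΔU = nCvΔT = 5.08×20.8×(1160−644) = 54500 J.
Q = ΔU = 54500 J.
Net over both steps: W = -35900 J, Q = 54500 J, ΔU = 90400 J.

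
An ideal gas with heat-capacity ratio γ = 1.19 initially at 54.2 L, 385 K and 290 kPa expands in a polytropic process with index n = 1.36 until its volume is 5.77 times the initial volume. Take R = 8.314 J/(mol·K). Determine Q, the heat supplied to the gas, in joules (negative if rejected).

-18300 J

n = P₁V₁/(RT₁) = 290×54.2/(8.314×385) = 4.91 mol.
Polytropic n=1.36: T₂ = T₁(V₁/V₂)^(n−1) = 385×(0.173)^0.36 = 205 K; P₂ = P₁(V₁/V₂)^n = 26.7 kPa.
W = (P₁V₁−P₂V₂)/(n−1) = (290×54.2−26.7×313)/0.36 = 20400 J.
ΔU = nCvΔT = 4.91×43.8×(205−385) = -38700 J.
Q = ΔU + W = -18300 J.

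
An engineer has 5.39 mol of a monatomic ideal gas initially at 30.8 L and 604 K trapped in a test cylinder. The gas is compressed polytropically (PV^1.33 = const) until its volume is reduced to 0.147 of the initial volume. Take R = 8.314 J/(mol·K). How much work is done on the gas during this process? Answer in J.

72400 J

P₁ = nRT₁/V₁ = 5.39×8.314×604/30.8 = 879 kPa.
Polytropic n=1.33: T₂ = T₁(V₁/V₂)^(n−1) = 604×(6.80)^0.33 = 1140 K; P₂ = P₁(V₁/V₂)^n = 11300 kPa.
W = (P₁V₁−P₂V₂)/(n−1) = (879×30.8−11300×4.53)/0.33 = -72400 J.
Work done on the gas = −W_by = 72400 J.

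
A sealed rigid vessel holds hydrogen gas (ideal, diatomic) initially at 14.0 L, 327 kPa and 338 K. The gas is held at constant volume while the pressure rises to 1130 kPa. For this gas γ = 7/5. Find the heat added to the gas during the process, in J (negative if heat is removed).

28100 J

n = P₁V₁/(RT₁) = 327×14.0/(8.314×338) = 1.63 mol.
Isochoric: V stays 14.0 L; P/T = const ⇒ T₂ = 1170 K, P₂ = 1130 kPa.
W = 0 (no volume change).
ΔU = nCvΔT = 1.63×20.8×(1170−338) = 28100 J.
Q = ΔU = 28100 J.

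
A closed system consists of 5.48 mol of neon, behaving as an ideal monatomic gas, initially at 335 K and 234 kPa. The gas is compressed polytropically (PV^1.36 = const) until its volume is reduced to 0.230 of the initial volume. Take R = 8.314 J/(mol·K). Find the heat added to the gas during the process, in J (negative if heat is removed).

-13600 J

V₁ = nRT₁/P₁ = 5.48×8.314×335/234 = 65.2 L.
Polytropic n=1.36: T₂ = T₁(V₁/V₂)^(n−1) = 335×(4.35)^0.36 = 569 K; P₂ = P₁(V₁/V₂)^n = 1730 kPa.
W = (P₁V₁−P₂V₂)/(n−1) = (234×65.2−1730×15.0)/0.36 = -29600 J.
ΔU = nCvΔT = 5.48×12.5×(569−335) = 16000 J.
Q = ΔU + W = -13600 J.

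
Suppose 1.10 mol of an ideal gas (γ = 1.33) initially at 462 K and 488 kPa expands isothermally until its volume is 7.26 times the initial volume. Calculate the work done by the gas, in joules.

V₁ = nRT₁/P₁ = 1.10×8.314×462/488 = 8.66 L.
Isothermal: T stays 462 K; PV = const ⇒ V₂ = 62.9 L, P₂ = 67.2 kPa.
W = nRT ln(V₂/V₁) = 1.10×8.314×462×ln(7.26) = 8380 J.

8380 J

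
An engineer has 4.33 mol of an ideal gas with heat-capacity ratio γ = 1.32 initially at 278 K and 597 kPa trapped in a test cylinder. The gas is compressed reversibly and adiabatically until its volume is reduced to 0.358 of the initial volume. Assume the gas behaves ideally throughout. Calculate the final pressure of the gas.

V₁ = nRT₁/P₁ = 4.33×8.314×278/597 = 16.8 L.
Adiabatic: TV^(γ−1) = const ⇒ T₂ = 278×(2.79)^0.320 = 386 K; PV^γ = const ⇒ P₂ = 2320 kPa.

2320 kPa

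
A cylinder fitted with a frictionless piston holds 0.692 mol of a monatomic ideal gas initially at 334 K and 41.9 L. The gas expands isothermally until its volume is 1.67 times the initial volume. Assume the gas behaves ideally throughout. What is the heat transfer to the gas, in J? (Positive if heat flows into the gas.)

985 J

P₁ = nRT₁/V₁ = 0.692×8.314×334/41.9 = 45.9 kPa.
Isothermal: T stays 334 K; PV = const ⇒ V₂ = 70.0 L, P₂ = 27.5 kPa.
ΔU = 0 (ideal gas, T constant).
W = nRT ln(V₂/V₁) = 0.692×8.314×334×ln(1.67) = 985 J.
Q = ΔU + W = 985 J.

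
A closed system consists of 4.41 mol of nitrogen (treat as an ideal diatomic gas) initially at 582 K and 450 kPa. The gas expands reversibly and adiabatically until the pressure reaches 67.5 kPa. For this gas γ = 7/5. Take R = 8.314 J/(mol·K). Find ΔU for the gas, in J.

V₁ = nRT₁/P₁ = 4.41×8.314×582/450 = 47.4 L.
Adiabatic: T₂/T₁ = (P₂/P₁)^((γ−1)/γ) ⇒ T₂ = 582×(0.150)^0.286 = 338 K; V₂ = 184 L.
For an ideal gas ΔU = nCvΔT with Cv = (5/2)R = 20.8 J/(mol·K).
ΔU = 4.41×20.8×(338−582) = -22300 J.

-22300 J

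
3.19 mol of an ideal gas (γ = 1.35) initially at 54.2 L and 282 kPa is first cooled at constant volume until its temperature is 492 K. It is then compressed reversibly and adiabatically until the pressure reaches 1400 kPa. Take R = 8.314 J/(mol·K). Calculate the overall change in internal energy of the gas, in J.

T₁ = P₁V₁/(nR) = 282×54.2/(3.19×8.314) = 576 K.
Step 1 — Isochoric: V stays 54.2 L; P/T = const ⇒ T₂ = 492 K, P₂ = 241 kPa.
W = 0 (no volume change).
ΔU = nCvΔT = 3.19×23.8×(492−576) = -6390 J.
Q = ΔU = -6390 J.
State after step 1: P = 241 kPa, V = 54.2 L, T = 492 K.
Step 2 — Adiabatic: T₂/T₁ = (P₂/P₁)^((γ−1)/γ) ⇒ T₂ = 492×(5.82)^0.259 = 777 K; V₂ = 14.7 L.
ΔU = nCvΔT = 3.19×23.8×(777−492) = 21600 J.
Q = 0 for an adiabatic process, so W = −ΔU = -21600 J.
Net over both steps: W = -21600 J, Q = -6390 J, ΔU = 15200 J.

15200 J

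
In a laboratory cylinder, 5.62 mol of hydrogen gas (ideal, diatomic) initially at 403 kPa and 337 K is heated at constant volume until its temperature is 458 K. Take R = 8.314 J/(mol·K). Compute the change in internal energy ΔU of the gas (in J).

V₁ = nRT₁/P₁ = 5.62×8.314×337/403 = 39.1 L.
Isochoric: V stays 39.1 L; P/T = const ⇒ T₂ = 458 K, P₂ = 548 kPa.
For an ideal gas ΔU = nCvΔT with Cv = (5/2)R = 20.8 J/(mol·K).
ΔU = 5.62×20.8×(458−337) = 14100 J.

14100 J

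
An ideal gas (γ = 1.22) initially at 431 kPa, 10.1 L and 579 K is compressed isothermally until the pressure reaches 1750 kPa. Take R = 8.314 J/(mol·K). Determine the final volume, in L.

2.49 L

Isothermal: T stays 579 K; PV = const ⇒ V₂ = 2.49 L, P₂ = 1750 kPa.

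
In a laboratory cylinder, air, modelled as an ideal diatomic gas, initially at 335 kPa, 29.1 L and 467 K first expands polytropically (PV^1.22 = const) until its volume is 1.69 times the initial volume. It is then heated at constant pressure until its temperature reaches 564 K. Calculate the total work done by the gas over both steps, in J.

n = P₁V₁/(RT₁) = 335×29.1/(8.314×467) = 2.51 mol.
Step 1 — Polytropic n=1.22: T₂ = T₁(V₁/V₂)^(n−1) = 467×(0.592)^0.22 = 416 K; P₂ = P₁(V₁/V₂)^n = 177 kPa.
W = (P₁V₁−P₂V₂)/(n−1) = (335×29.1−177×49.2)/0.22 = 4830 J.
ΔU = nCvΔT = 2.51×20.8×(416−467) = -2660 J.
Q = ΔU + W = 2170 J.
State after step 1: P = 177 kPa, V = 49.2 L, T = 416 K.
Step 2 — Isobaric: P stays 177 kPa; V/T = const ⇒ T₂ = 564 K, V₂ = 66.7 L.
W = PΔV = 177×(66.7−49.2) kPa·L = 3090 J.
ΔU = nCvΔT = 2.51×20.8×(564−416) = 7720 J.
Q = ΔU + W = nCpΔT = 10800 J.
Net over both steps: W = 7920 J, Q = 13000 J, ΔU = 5060 J.

7920 J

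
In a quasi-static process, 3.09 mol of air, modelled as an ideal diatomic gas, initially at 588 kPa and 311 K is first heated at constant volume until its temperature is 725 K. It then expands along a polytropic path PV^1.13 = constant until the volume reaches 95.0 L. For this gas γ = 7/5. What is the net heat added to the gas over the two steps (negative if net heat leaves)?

48200 J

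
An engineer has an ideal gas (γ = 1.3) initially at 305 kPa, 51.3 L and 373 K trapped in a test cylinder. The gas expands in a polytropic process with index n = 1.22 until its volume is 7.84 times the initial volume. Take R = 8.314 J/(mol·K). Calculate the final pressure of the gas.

Polytropic n=1.22: T₂ = T₁(V₁/V₂)^(n−1) = 373×(0.128)^0.22 = 237 K; P₂ = P₁(V₁/V₂)^n = 24.7 kPa.

24.7 kPa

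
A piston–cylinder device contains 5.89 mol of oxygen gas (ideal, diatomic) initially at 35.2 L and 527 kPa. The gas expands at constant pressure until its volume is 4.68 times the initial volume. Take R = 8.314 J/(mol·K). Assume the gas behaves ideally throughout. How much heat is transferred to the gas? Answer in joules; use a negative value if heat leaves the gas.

T₁ = P₁V₁/(nR) = 527×35.2/(5.89×8.314) = 379 K.
Isobaric: P stays 527 kPa; V/T = const ⇒ T₂ = 1770 K, V₂ = 165 L.
W = PΔV = 527×(165−35.2) kPa·L = 68300 J.
ΔU = nCvΔT = 5.89×20.8×(1770−379) = 171000 J.
Q = ΔU + W = nCpΔT = 239000 J.

239000 J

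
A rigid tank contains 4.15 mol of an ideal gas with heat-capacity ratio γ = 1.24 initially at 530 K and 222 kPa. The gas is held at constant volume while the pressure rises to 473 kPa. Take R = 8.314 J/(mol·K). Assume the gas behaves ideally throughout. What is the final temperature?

1130 K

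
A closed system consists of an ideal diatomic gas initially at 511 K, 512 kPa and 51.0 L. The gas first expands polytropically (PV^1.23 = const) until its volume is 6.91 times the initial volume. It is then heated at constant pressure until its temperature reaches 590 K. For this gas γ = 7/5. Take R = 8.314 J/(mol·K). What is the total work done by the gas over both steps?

54200 J

n = P₁V₁/(RT₁) = 512×51.0/(8.314×511) = 6.15 mol.
Step 1 — Polytropic n=1.23: T₂ = T₁(V₁/V₂)^(n−1) = 511×(0.145)^0.23 = 328 K; P₂ = P₁(V₁/V₂)^n = 47.5 kPa.
W = (P₁V₁−P₂V₂)/(n−1) = (512×51.0−47.5×352)/0.23 = 40700 J.
ΔU = nCvΔT = 6.15×20.8×(328−511) = -23400 J.
Q = ΔU + W = 17300 J.
State after step 1: P = 47.5 kPa, V = 352 L, T = 328 K.
Step 2 — Isobaric: P stays 47.5 kPa; V/T = const ⇒ T₂ = 590 K, V₂ = 635 L.
W = PΔV = 47.5×(635−352) kPa·L = 13400 J.
ΔU = nCvΔT = 6.15×20.8×(590−328) = 33500 J.
Q = ΔU + W = nCpΔT = 46900 J.
Net over both steps: W = 54200 J, Q = 64200 J, ΔU = 10100 J.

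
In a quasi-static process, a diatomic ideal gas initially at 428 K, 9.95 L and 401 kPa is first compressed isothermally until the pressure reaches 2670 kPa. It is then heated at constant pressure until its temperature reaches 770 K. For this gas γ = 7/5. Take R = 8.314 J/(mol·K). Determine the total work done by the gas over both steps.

n = P₁V₁/(RT₁) = 401×9.95/(8.314×428) = 1.12 mol.
Step 1 — Isothermal: T stays 428 K; PV = const ⇒ V₂ = 1.49 L, P₂ = 2670 kPa.
ΔU = 0 (ideal gas, T constant).
W = nRT ln(V₂/V₁) = 1.12×8.314×428×ln(0.150) = -7560 J.
Q = ΔU + W = -7560 J.
State after step 1: P = 2670 kPa, V = 1.49 L, T = 428 K.
Step 2 — Isobaric: P stays 2670 kPa; V/T = const ⇒ T₂ = 770 K, V₂ = 2.69 L.
W = PΔV = 2670×(2.69−1.49) kPa·L = 3190 J.
ΔU = nCvΔT = 1.12×20.8×(770−428) = 7970 J.
Q = ΔU + W = nCpΔT = 11200 J.
Net over both steps: W = -4380 J, Q = 3590 J, ΔU = 7970 J.

-4380 J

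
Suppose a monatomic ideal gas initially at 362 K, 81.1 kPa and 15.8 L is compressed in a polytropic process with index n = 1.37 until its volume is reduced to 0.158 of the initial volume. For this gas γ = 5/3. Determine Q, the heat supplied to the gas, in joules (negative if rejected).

n = P₁V₁/(RT₁) = 81.1×15.8/(8.314×362) = 0.426 mol.
Polytropic n=1.37: T₂ = T₁(V₁/V₂)^(n−1) = 362×(6.33)^0.37 = 716 K; P₂ = P₁(V₁/V₂)^n = 1020 kPa.
W = (P₁V₁−P₂V₂)/(n−1) = (81.1×15.8−1020×2.50)/0.37 = -3390 J.
ΔU = nCvΔT = 0.426×12.5×(716−362) = 1880 J.
Q = ΔU + W = -1510 J.

-1510 J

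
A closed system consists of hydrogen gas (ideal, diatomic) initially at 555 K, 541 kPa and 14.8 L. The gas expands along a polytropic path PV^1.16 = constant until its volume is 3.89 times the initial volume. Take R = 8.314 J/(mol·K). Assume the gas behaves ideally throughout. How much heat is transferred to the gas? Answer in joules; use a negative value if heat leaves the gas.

n = P₁V₁/(RT₁) = 541×14.8/(8.314×555) = 1.74 mol.
Polytropic n=1.16: T₂ = T₁(V₁/V₂)^(n−1) = 555×(0.257)^0.16 = 447 K; P₂ = P₁(V₁/V₂)^n = 112 kPa.
W = (P₁V₁−P₂V₂)/(n−1) = (541×14.8−112×57.6)/0.16 = 9780 J.
ΔU = nCvΔT = 1.74×20.8×(447−555) = -3910 J.
Q = ΔU + W = 5870 J.

5870 J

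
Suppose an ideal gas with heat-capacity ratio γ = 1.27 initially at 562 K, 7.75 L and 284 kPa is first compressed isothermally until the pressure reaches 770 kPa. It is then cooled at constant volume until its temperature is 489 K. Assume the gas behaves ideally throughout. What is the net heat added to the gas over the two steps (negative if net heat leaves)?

n = P₁V₁/(RT₁) = 284×7.75/(8.314×562) = 0.471 mol.
Step 1 — Isothermal: T stays 562 K; PV = const ⇒ V₂ = 2.86 L, P₂ = 770 kPa.
ΔU = 0 (ideal gas, T constant).
W = nRT ln(V₂/V₁) = 0.471×8.314×562×ln(0.369) = -2200 J.
Q = ΔU + W = -2200 J.
State after step 1: P = 770 kPa, V = 2.86 L, T = 562 K.
Step 2 — Isochoric: V stays 2.86 L; P/T = const ⇒ T₂ = 489 K, P₂ = 670 kPa.
W = 0 (no volume change).
ΔU = nCvΔT = 0.471×30.8×(489−562) = -1060 J.
Q = ΔU = -1060 J.
Net over both steps: W = -2200 J, Q = -3250 J, ΔU = -1060 J.

-3250 J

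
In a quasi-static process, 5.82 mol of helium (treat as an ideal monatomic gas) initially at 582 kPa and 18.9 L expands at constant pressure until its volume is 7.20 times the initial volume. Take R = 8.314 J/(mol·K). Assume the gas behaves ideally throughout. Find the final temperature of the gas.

T₁ = P₁V₁/(nR) = 582×18.9/(5.82×8.314) = 227 K.
Isobaric: P stays 582 kPa; V/T = const ⇒ T₂ = 1640 K, V₂ = 136 L.

1640 K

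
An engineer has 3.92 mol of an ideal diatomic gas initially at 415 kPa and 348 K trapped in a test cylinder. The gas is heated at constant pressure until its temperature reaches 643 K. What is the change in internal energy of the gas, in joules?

24000 J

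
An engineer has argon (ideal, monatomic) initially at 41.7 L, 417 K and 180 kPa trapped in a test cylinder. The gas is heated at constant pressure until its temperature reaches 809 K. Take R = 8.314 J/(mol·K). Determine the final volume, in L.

Isobaric: P stays 180 kPa; V/T = const ⇒ T₂ = 809 K, V₂ = 80.9 L.

80.9 L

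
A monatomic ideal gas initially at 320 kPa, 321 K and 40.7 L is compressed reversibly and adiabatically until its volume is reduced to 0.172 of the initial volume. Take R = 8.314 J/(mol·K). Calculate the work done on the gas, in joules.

n = P₁V₁/(RT₁) = 320×40.7/(8.314×321) = 4.88 mol.
Adiabatic: TV^(γ−1) = const ⇒ T₂ = 321×(5.81)^0.667 = 1040 K; PV^γ = const ⇒ P₂ = 6020 kPa.
ΔU = nCvΔT = 4.88×12.5×(1040−321) = 43600 J.
Q = 0 for an adiabatic process, so W = −ΔU = -43600 J.
Work done on the gas = −W_by = 43600 J.

43600 J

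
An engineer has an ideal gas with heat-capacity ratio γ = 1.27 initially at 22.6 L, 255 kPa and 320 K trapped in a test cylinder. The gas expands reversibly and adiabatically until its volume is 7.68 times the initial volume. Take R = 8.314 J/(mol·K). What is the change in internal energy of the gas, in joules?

-9040 J

n = P₁V₁/(RT₁) = 255×22.6/(8.314×320) = 2.17 mol.
Adiabatic: TV^(γ−1) = const ⇒ T₂ = 320×(0.130)^0.270 = 185 K; PV^γ = const ⇒ P₂ = 19.1 kPa.
For an ideal gas ΔU = nCvΔT with Cv = R/(γ−1) = 30.8 J/(mol·K).
ΔU = 2.17×30.8×(185−320) = -9040 J.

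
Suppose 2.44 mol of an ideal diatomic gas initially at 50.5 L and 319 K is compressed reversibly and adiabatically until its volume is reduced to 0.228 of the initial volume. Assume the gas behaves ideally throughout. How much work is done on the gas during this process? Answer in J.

P₁ = nRT₁/V₁ = 2.44×8.314×319/50.5 = 128 kPa.
Adiabatic: TV^(γ−1) = const ⇒ T₂ = 319×(4.39)^0.400 = 576 K; PV^γ = const ⇒ P₂ = 1020 kPa.
ΔU = nCvΔT = 2.44×20.8×(576−319) = 13000 J.
Q = 0 for an adiabatic process, so W = −ΔU = -13000 J.
Work done on the gas = −W_by = 13000 J.

13000 J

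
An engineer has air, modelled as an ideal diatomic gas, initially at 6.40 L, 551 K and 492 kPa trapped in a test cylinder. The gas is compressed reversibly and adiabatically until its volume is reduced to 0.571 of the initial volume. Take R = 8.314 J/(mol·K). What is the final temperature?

689 K

Adiabatic: TV^(γ−1) = const ⇒ T₂ = 551×(1.75)^0.400 = 689 K; PV^γ = const ⇒ P₂ = 1080 kPa.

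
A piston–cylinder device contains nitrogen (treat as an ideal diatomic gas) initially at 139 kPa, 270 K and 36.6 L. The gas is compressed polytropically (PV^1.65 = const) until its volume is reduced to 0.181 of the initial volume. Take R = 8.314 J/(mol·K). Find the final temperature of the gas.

820 K

Polytropic n=1.65: T₂ = T₁(V₁/V₂)^(n−1) = 270×(5.52)^0.65 = 820 K; P₂ = P₁(V₁/V₂)^n = 2330 kPa.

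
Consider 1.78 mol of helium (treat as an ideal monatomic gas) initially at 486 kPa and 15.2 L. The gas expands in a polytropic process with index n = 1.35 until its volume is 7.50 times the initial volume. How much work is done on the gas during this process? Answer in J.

T₁ = P₁V₁/(nR) = 486×15.2/(1.78×8.314) = 499 K.
Polytropic n=1.35: T₂ = T₁(V₁/V₂)^(n−1) = 499×(0.133)^0.35 = 247 K; P₂ = P₁(V₁/V₂)^n = 32.0 kPa.
W = (P₁V₁−P₂V₂)/(n−1) = (486×15.2−32.0×114)/0.35 = 10700 J.
Work done on the gas = −W_by = -10700 J.

-10700 J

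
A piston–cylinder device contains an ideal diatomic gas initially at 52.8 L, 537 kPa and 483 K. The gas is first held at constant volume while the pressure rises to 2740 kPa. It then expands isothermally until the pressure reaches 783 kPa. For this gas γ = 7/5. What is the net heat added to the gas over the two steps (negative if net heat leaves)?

n = P₁V₁/(RT₁) = 537×52.8/(8.314×483) = 7.06 mol.
Step 1 — Isochoric: V stays 52.8 L; P/T = const ⇒ T₂ = 2460 K, P₂ = 2740 kPa.
W = 0 (no volume change).
ΔU = nCvΔT = 7.06×20.8×(2460−483) = 291000 J.
Q = ΔU = 291000 J.
State after step 1: P = 2740 kPa, V = 52.8 L, T = 2460 K.
Step 2 — Isothermal: T stays 2460 K; PV = const ⇒ V₂ = 185 L, P₂ = 783 kPa.
ΔU = 0 (ideal gas, T constant).
W = nRT ln(V₂/V₁) = 7.06×8.314×2460×ln(3.50) = 181000 J.
Q = ΔU + W = 181000 J.
Net over both steps: W = 181000 J, Q = 472000 J, ΔU = 291000 J.

472000 J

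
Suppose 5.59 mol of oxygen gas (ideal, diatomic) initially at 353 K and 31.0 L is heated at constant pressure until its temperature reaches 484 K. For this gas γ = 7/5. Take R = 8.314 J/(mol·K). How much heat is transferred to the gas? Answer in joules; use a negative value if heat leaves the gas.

21300 J

P₁ = nRT₁/V₁ = 5.59×8.314×353/31.0 = 529 kPa.
Isobaric: P stays 529 kPa; V/T = const ⇒ T₂ = 484 K, V₂ = 42.5 L.
W = PΔV = 529×(42.5−31.0) kPa·L = 6090 J.
ΔU = nCvΔT = 5.59×20.8×(484−353) = 15200 J.
Q = ΔU + W = nCpΔT = 21300 J.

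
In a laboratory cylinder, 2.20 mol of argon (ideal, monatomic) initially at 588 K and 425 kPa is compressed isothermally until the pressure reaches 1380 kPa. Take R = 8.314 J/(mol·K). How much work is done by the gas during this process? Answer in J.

-12700 J

V₁ = nRT₁/P₁ = 2.20×8.314×588/425 = 25.3 L.
Isothermal: T stays 588 K; PV = const ⇒ V₂ = 7.79 L, P₂ = 1380 kPa.
W = nRT ln(V₂/V₁) = 2.20×8.314×588×ln(0.308) = -12700 J.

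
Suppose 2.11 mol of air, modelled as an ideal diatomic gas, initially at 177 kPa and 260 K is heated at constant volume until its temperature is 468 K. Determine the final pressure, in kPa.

319 kPa

V₁ = nRT₁/P₁ = 2.11×8.314×260/177 = 25.8 L.
Isochoric: V stays 25.8 L; P/T = const ⇒ T₂ = 468 K, P₂ = 319 kPa.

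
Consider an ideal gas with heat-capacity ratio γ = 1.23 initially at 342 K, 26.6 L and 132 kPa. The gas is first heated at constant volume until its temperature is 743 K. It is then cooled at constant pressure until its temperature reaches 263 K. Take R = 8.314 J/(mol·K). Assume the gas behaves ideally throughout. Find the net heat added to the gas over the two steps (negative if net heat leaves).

-8450 J

n = P₁V₁/(RT₁) = 132×26.6/(8.314×342) = 1.23 mol.
Step 1 — Isochoric: V stays 26.6 L; P/T = const ⇒ T₂ = 743 K, P₂ = 287 kPa.
W = 0 (no volume change).
ΔU = nCvΔT = 1.23×36.1×(743−342) = 17900 J.
Q = ΔU = 17900 J.
State after step 1: P = 287 kPa, V = 26.6 L, T = 743 K.
Step 2 — Isobaric: P stays 287 kPa; V/T = const ⇒ T₂ = 263 K, V₂ = 9.42 L.
W = PΔV = 287×(9.42−26.6) kPa·L = -4930 J.
ΔU = nCvΔT = 1.23×36.1×(263−743) = -21400 J.
Q = ΔU + W = nCpΔT = -26400 J.
Net over both steps: W = -4930 J, Q = -8450 J, ΔU = -3530 J.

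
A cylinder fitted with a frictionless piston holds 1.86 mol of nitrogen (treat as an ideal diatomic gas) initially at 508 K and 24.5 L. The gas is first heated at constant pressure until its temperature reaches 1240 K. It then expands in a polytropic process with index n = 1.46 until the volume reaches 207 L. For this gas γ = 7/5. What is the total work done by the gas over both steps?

P₁ = nRT₁/V₁ = 1.86×8.314×508/24.5 = 321 kPa.
Step 1 — Isobaric: P stays 321 kPa; V/T = const ⇒ T₂ = 1240 K, V₂ = 59.8 L.
W = PΔV = 321×(59.8−24.5) kPa·L = 11300 J.
ΔU = nCvΔT = 1.86×20.8×(1240−508) = 28300 J.
Q = ΔU + W = nCpΔT = 39600 J.
State after step 1: P = 321 kPa, V = 59.8 L, T = 1240 K.
Step 2 — Polytropic n=1.46: T₂ = T₁(V₁/V₂)^(n−1) = 1240×(0.289)^0.46 = 700 K; P₂ = P₁(V₁/V₂)^n = 52.3 kPa.
W = (P₁V₁−P₂V₂)/(n−1) = (321×59.8−52.3×207)/0.46 = 18100 J.
ΔU = nCvΔT = 1.86×20.8×(700−1240) = -20900 J.
Q = ΔU + W = -2720 J.
Net over both steps: W = 29500 J, Q = 36900 J, ΔU = 7440 J.

29500 J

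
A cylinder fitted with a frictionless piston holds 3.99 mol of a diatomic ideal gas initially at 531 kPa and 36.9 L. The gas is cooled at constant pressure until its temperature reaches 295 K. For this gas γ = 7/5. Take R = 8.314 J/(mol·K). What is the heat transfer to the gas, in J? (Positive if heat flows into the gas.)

T₁ = P₁V₁/(nR) = 531×36.9/(3.99×8.314) = 591 K.
Isobaric: P stays 531 kPa; V/T = const ⇒ T₂ = 295 K, V₂ = 18.4 L.
W = PΔV = 531×(18.4−36.9) kPa·L = -9810 J.
ΔU = nCvΔT = 3.99×20.8×(295−591) = -24500 J.
Q = ΔU + W = nCpΔT = -34300 J.

-34300 J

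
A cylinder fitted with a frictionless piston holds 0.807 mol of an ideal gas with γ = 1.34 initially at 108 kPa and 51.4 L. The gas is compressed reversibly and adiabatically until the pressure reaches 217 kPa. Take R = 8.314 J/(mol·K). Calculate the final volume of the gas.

T₁ = P₁V₁/(nR) = 108×51.4/(0.807×8.314) = 827 K.
Adiabatic: T₂/T₁ = (P₂/P₁)^((γ−1)/γ) ⇒ T₂ = 827×(2.01)^0.254 = 988 K; V₂ = 30.5 L.

30.5 L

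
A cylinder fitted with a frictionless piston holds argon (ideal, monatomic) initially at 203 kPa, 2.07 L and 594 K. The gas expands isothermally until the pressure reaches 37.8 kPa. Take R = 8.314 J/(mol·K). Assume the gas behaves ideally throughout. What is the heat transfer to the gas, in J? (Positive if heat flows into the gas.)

n = P₁V₁/(RT₁) = 203×2.07/(8.314×594) = 0.0851 mol.
Isothermal: T stays 594 K; PV = const ⇒ V₂ = 11.1 L, P₂ = 37.8 kPa.
ΔU = 0 (ideal gas, T constant).
W = nRT ln(V₂/V₁) = 0.0851×8.314×594×ln(5.37) = 706 J.
Q = ΔU + W = 706 J.

706 J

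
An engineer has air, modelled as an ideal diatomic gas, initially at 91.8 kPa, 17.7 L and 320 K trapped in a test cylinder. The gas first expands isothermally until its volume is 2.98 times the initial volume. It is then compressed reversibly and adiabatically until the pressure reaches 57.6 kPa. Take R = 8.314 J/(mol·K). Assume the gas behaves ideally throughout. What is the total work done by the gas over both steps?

n = P₁V₁/(RT₁) = 91.8×17.7/(8.314×320) = 0.611 mol.
Step 1 — Isothermal: T stays 320 K; PV = const ⇒ V₂ = 52.7 L, P₂ = 30.8 kPa.
ΔU = 0 (ideal gas, T constant).
W = nRT ln(V₂/V₁) = 0.611×8.314×320×ln(2.98) = 1770 J.
Q = ΔU + W = 1770 J.
State after step 1: P = 30.8 kPa, V = 52.7 L, T = 320 K.
Step 2 — Adiabatic: T₂/T₁ = (P₂/P₁)^((γ−1)/γ) ⇒ T₂ = 320×(1.87)^0.286 = 383 K; V₂ = 33.7 L.
ΔU = nCvΔT = 0.611×20.8×(383−320) = 795 J.
Q = 0 for an adiabatic process, so W = −ΔU = -795 J.
Net over both steps: W = 979 J, Q = 1770 J, ΔU = 795 J.

979 J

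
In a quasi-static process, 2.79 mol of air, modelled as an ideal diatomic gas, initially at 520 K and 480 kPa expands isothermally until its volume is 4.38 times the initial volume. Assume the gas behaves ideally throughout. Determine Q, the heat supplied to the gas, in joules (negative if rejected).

17800 J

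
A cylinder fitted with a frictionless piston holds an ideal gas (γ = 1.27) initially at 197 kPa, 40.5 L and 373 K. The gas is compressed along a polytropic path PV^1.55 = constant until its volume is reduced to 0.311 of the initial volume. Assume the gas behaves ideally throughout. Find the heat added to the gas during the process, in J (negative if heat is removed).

n = P₁V₁/(RT₁) = 197×40.5/(8.314×373) = 2.57 mol.
Polytropic n=1.55: T₂ = T₁(V₁/V₂)^(n−1) = 373×(3.22)^0.55 = 709 K; P₂ = P₁(V₁/V₂)^n = 1200 kPa.
W = (P₁V₁−P₂V₂)/(n−1) = (197×40.5−1200×12.6)/0.55 = -13100 J.
ΔU = nCvΔT = 2.57×30.8×(709−373) = 26600 J.
Q = ΔU + W = 13600 J.

13600 J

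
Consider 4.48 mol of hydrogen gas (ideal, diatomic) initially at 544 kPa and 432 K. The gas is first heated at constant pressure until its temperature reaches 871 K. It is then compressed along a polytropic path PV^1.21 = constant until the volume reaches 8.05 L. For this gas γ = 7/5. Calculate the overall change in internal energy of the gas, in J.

83300 J

V₁ = nRT₁/P₁ = 4.48×8.314×432/544 = 29.6 L.
Step 1 — Isobaric: P stays 544 kPa; V/T = const ⇒ T₂ = 871 K, V₂ = 59.6 L.
W = PΔV = 544×(59.6−29.6) kPa·L = 16400 J.
ΔU = nCvΔT = 4.48×20.8×(871−432) = 40900 J.
Q = ΔU + W = nCpΔT = 57200 J.
State after step 1: P = 544 kPa, V = 59.6 L, T = 871 K.
Step 2 — Polytropic n=1.21: T₂ = T₁(V₁/V₂)^(n−1) = 871×(7.41)^0.21 = 1330 K; P₂ = P₁(V₁/V₂)^n = 6140 kPa.
W = (P₁V₁−P₂V₂)/(n−1) = (544×59.6−6140×8.05)/0.21 = -80800 J.
ΔU = nCvΔT = 4.48×20.8×(1330−871) = 42400 J.
Q = ΔU + W = -38400 J.
Net over both steps: W = -64400 J, Q = 18900 J, ΔU = 83300 J.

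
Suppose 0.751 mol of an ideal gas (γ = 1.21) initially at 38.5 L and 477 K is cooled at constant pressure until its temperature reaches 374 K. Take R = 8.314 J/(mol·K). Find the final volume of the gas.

P₁ = nRT₁/V₁ = 0.751×8.314×477/38.5 = 77.4 kPa.
Isobaric: P stays 77.4 kPa; V/T = const ⇒ T₂ = 374 K, V₂ = 30.2 L.

30.2 L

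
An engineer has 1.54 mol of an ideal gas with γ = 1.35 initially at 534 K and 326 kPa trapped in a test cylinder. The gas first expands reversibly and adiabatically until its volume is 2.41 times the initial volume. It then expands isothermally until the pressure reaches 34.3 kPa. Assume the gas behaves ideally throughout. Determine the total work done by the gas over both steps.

V₁ = nRT₁/P₁ = 1.54×8.314×534/326 = 21.0 L.
Step 1 — Adiabatic: TV^(γ−1) = const ⇒ T₂ = 534×(0.415)^0.350 = 392 K; PV^γ = const ⇒ P₂ = 99.4 kPa.
ΔU = nCvΔT = 1.54×23.8×(392−534) = -5180 J.
Q = 0 for an adiabatic process, so W = −ΔU = 5180 J.
State after step 1: P = 99.4 kPa, V = 50.5 L, T = 392 K.
Step 2 — Isothermal: T stays 392 K; PV = const ⇒ V₂ = 147 L, P₂ = 34.3 kPa.
ΔU = 0 (ideal gas, T constant).
W = nRT ln(V₂/V₁) = 1.54×8.314×392×ln(2.90) = 5350 J.
Q = ΔU + W = 5350 J.
Net over both steps: W = 10500 J, Q = 5350 J, ΔU = -5180 J.

10500 J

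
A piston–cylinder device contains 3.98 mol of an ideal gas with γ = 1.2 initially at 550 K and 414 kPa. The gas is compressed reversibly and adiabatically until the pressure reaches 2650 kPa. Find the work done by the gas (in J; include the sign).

V₁ = nRT₁/P₁ = 3.98×8.314×550/414 = 44.0 L.
Adiabatic: T₂/T₁ = (P₂/P₁)^((γ−1)/γ) ⇒ T₂ = 550×(6.40)^0.167 = 749 K; V₂ = 9.36 L.
ΔU = nCvΔT = 3.98×41.6×(749−550) = 33000 J.
Q = 0 for an adiabatic process, so W = −ΔU = -33000 J.

-33000 J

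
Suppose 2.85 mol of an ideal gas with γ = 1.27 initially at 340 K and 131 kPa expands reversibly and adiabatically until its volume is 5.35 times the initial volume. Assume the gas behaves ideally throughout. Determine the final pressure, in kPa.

15.6 kPa

V₁ = nRT₁/P₁ = 2.85×8.314×340/131 = 61.5 L.
Adiabatic: TV^(γ−1) = const ⇒ T₂ = 340×(0.187)^0.270 = 216 K; PV^γ = const ⇒ P₂ = 15.6 kPa.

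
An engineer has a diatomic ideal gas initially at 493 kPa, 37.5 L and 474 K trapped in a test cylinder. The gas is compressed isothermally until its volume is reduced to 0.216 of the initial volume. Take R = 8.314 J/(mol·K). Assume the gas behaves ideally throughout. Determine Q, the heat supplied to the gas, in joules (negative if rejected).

n = P₁V₁/(RT₁) = 493×37.5/(8.314×474) = 4.69 mol.
Isothermal: T stays 474 K; PV = const ⇒ V₂ = 8.10 L, P₂ = 2280 kPa.
ΔU = 0 (ideal gas, T constant).
W = nRT ln(V₂/V₁) = 4.69×8.314×474×ln(0.216) = -28300 J.
Q = ΔU + W = -28300 J.

-28300 J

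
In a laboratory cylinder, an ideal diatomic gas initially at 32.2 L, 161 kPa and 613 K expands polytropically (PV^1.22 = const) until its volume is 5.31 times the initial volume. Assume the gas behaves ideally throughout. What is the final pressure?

21.0 kPa

Polytropic n=1.22: T₂ = T₁(V₁/V₂)^(n−1) = 613×(0.188)^0.22 = 425 K; P₂ = P₁(V₁/V₂)^n = 21.0 kPa.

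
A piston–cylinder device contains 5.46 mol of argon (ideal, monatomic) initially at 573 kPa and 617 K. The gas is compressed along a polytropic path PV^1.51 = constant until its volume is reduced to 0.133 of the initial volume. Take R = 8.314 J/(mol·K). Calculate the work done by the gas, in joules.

-98700 J

V₁ = nRT₁/P₁ = 5.46×8.314×617/573 = 48.9 L.
Polytropic n=1.51: T₂ = T₁(V₁/V₂)^(n−1) = 617×(7.52)^0.51 = 1730 K; P₂ = P₁(V₁/V₂)^n = 12100 kPa.
W = (P₁V₁−P₂V₂)/(n−1) = (573×48.9−12100×6.50)/0.51 = -98700 J.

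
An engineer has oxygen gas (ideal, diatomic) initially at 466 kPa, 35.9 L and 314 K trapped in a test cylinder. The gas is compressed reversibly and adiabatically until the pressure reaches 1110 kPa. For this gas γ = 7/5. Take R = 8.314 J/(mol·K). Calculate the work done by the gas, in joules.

-11800 J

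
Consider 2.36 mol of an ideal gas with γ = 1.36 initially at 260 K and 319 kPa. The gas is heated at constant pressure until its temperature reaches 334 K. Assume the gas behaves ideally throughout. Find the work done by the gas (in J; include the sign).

1450 J

V₁ = nRT₁/P₁ = 2.36×8.314×260/319 = 16.0 L.
Isobaric: P stays 319 kPa; V/T = const ⇒ T₂ = 334 K, V₂ = 20.5 L.
W = PΔV = 319×(20.5−16.0) kPa·L = 1450 J.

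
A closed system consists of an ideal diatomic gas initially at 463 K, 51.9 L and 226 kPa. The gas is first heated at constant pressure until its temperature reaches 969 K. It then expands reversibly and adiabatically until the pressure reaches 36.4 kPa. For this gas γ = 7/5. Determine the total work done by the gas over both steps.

37800 J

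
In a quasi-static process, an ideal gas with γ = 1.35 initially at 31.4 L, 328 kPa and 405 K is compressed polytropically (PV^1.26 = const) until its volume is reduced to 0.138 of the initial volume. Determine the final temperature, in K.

Polytropic n=1.26: T₂ = T₁(V₁/V₂)^(n−1) = 405×(7.25)^0.26 = 678 K; P₂ = P₁(V₁/V₂)^n = 3980 kPa.

678 K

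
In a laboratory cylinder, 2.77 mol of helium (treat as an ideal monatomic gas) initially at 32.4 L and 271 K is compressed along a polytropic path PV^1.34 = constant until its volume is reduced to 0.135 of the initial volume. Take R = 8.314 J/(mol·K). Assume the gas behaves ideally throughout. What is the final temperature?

P₁ = nRT₁/V₁ = 2.77×8.314×271/32.4 = 193 kPa.
Polytropic n=1.34: T₂ = T₁(V₁/V₂)^(n−1) = 271×(7.41)^0.34 = 535 K; P₂ = P₁(V₁/V₂)^n = 2820 kPa.

535 K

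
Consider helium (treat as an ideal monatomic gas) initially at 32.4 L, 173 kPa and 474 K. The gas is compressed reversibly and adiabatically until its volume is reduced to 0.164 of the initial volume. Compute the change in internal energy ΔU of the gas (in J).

19700 J

n = P₁V₁/(RT₁) = 173×32.4/(8.314×474) = 1.42 mol.
Adiabatic: TV^(γ−1) = const ⇒ T₂ = 474×(6.10)^0.667 = 1580 K; PV^γ = const ⇒ P₂ = 3520 kPa.
For an ideal gas ΔU = nCvΔT with Cv = (3/2)R = 12.5 J/(mol·K).
ΔU = 1.42×12.5×(1580−474) = 19700 J.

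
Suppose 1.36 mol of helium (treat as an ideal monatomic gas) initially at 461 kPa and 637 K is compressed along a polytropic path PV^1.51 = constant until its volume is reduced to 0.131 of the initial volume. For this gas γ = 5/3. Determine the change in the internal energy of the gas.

V₁ = nRT₁/P₁ = 1.36×8.314×637/461 = 15.6 L.
Polytropic n=1.51: T₂ = T₁(V₁/V₂)^(n−1) = 637×(7.63)^0.51 = 1800 K; P₂ = P₁(V₁/V₂)^n = 9920 kPa.
For an ideal gas ΔU = nCvΔT with Cv = (3/2)R = 12.5 J/(mol·K).
ΔU = 1.36×12.5×(1800−637) = 19700 J.

19700 J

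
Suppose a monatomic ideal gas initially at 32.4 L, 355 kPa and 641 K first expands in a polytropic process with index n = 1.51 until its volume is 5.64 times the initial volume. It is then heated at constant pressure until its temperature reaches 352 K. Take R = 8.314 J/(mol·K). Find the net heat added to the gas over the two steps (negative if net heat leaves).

7000 J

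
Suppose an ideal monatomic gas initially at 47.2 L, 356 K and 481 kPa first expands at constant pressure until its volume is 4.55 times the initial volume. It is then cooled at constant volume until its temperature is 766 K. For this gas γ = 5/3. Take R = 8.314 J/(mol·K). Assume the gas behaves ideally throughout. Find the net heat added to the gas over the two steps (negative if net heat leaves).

120000 J

n = P₁V₁/(RT₁) = 481×47.2/(8.314×356) = 7.67 mol.
Step 1 — Isobaric: P stays 481 kPa; V/T = const ⇒ T₂ = 1620 K, V₂ = 215 L.
W = PΔV = 481×(215−47.2) kPa·L = 80600 J.
ΔU = nCvΔT = 7.67×12.5×(1620−356) = 121000 J.
Q = ΔU + W = nCpΔT = 201000 J.
State after step 1: P = 481 kPa, V = 215 L, T = 1620 K.
Step 2 — Isochoric: V stays 215 L; P/T = const ⇒ T₂ = 766 K, P₂ = 227 kPa.
W = 0 (no volume change).
ΔU = nCvΔT = 7.67×12.5×(766−1620) = -81700 J.
Q = ΔU = -81700 J.
Net over both steps: W = 80600 J, Q = 120000 J, ΔU = 39200 J.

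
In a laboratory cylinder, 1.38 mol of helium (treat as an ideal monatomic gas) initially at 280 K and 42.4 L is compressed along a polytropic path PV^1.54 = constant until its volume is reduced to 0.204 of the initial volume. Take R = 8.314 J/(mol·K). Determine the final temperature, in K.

661 K

P₁ = nRT₁/V₁ = 1.38×8.314×280/42.4 = 75.8 kPa.
Polytropic n=1.54: T₂ = T₁(V₁/V₂)^(n−1) = 280×(4.90)^0.54 = 661 K; P₂ = P₁(V₁/V₂)^n = 876 kPa.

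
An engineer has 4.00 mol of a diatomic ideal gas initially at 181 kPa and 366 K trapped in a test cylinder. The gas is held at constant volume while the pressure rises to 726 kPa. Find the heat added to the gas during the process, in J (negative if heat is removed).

91600 J

V₁ = nRT₁/P₁ = 4.00×8.314×366/181 = 67.2 L.
Isochoric: V stays 67.2 L; P/T = const ⇒ T₂ = 1470 K, P₂ = 726 kPa.
W = 0 (no volume change).
ΔU = nCvΔT = 4.00×20.8×(1470−366) = 91600 J.
Q = ΔU = 91600 J.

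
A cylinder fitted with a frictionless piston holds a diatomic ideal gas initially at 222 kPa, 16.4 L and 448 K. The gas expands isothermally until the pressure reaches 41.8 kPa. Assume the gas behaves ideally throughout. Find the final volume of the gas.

Isothermal: T stays 448 K; PV = const ⇒ V₂ = 87.1 L, P₂ = 41.8 kPa.

87.1 L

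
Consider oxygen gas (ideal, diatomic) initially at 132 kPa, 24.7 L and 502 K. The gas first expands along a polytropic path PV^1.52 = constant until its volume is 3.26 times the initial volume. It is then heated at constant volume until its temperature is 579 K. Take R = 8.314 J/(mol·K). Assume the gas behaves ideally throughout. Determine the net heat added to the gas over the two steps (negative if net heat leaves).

4130 J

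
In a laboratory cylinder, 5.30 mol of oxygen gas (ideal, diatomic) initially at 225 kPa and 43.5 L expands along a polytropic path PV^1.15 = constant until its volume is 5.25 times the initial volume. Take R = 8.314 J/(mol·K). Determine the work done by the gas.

14400 J

T₁ = P₁V₁/(nR) = 225×43.5/(5.30×8.314) = 222 K.
Polytropic n=1.15: T₂ = T₁(V₁/V₂)^(n−1) = 222×(0.190)^0.15 = 173 K; P₂ = P₁(V₁/V₂)^n = 33.4 kPa.
W = (P₁V₁−P₂V₂)/(n−1) = (225×43.5−33.4×228)/0.15 = 14400 J.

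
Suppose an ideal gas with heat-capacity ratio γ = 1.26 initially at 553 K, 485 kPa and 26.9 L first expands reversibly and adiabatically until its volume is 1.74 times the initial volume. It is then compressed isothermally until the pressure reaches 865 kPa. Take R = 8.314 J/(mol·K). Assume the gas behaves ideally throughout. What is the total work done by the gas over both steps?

-7690 J

n = P₁V₁/(RT₁) = 485×26.9/(8.314×553) = 2.84 mol.
Step 1 — Adiabatic: TV^(γ−1) = const ⇒ T₂ = 553×(0.575)^0.260 = 479 K; PV^γ = const ⇒ P₂ = 241 kPa.
ΔU = nCvΔT = 2.84×32.0×(479−553) = -6730 J.
Q = 0 for an adiabatic process, so W = −ΔU = 6730 J.
State after step 1: P = 241 kPa, V = 46.8 L, T = 479 K.
Step 2 — Isothermal: T stays 479 K; PV = const ⇒ V₂ = 13.1 L, P₂ = 865 kPa.
ΔU = 0 (ideal gas, T constant).
W = nRT ln(V₂/V₁) = 2.84×8.314×479×ln(0.279) = -14400 J.
Q = ΔU + W = -14400 J.
Net over both steps: W = -7690 J, Q = -14400 J, ΔU = -6730 J.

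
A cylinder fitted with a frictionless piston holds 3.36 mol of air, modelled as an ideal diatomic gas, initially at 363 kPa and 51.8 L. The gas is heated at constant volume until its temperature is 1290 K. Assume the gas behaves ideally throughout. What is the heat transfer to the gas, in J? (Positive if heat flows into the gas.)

43100 J

T₁ = P₁V₁/(nR) = 363×51.8/(3.36×8.314) = 673 K.
Isochoric: V stays 51.8 L; P/T = const ⇒ T₂ = 1290 K, P₂ = 696 kPa.
W = 0 (no volume change).
ΔU = nCvΔT = 3.36×20.8×(1290−673) = 43100 J.
Q = ΔU = 43100 J.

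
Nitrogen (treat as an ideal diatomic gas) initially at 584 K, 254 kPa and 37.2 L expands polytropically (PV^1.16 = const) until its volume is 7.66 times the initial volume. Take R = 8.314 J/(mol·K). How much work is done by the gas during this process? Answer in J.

16400 J

n = P₁V₁/(RT₁) = 254×37.2/(8.314×584) = 1.95 mol.
Polytropic n=1.16: T₂ = T₁(V₁/V₂)^(n−1) = 584×(0.131)^0.16 = 422 K; P₂ = P₁(V₁/V₂)^n = 23.9 kPa.
W = (P₁V₁−P₂V₂)/(n−1) = (254×37.2−23.9×285)/0.16 = 16400 J.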